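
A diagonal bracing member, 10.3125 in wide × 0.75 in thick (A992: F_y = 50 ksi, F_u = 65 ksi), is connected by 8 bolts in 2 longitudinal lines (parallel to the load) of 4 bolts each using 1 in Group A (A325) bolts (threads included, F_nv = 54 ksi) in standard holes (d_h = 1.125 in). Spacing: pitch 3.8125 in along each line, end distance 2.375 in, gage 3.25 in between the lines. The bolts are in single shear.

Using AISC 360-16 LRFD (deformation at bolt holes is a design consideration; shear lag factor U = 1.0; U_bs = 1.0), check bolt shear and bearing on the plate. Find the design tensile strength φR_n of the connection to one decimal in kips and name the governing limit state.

254.5 kips (bolt shear governs)

Bolt shear: A_b = π(1)²/4 = 0.7854 in². φR_n = 0.75 × 54 × 0.7854 × 8 × 1 = 254.5 kips.
Bearing (0.75 in plate, F_u = 65 ksi): end bolts L_c = 2.375 − 1.125/2 = 1.8125, R_n = min(1.2×1.8125×0.75×65, 2.4×1×0.75×65) = 106.03 kips/bolt; interior L_c = 3.8125 − 1.125 = 2.6875, R_n = 117 kips/bolt. φR_n = 0.75 × (2×106.03 + 6×117) = 685.5 kips.
Governing: min(254.5, 685.5) = 254.5 kips → bolt shear.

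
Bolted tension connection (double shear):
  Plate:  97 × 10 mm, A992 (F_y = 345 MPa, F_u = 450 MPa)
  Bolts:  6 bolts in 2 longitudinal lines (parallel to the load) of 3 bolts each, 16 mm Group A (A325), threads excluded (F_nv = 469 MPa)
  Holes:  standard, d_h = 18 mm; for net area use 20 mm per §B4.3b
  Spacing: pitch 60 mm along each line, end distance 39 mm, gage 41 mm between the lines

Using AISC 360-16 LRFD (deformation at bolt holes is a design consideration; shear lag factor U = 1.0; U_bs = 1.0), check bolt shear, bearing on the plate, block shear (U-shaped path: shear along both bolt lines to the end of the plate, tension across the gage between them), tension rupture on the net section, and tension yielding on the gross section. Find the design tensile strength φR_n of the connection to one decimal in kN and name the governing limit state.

192.4 kN (net-section rupture governs)

Bolt shear: A_b = π(16)²/4 = 201.06 mm². φR_n = 0.75 × 469 × 201.06 × 6 × 2 = 848.7 kN.
Bearing (10 mm plate, F_u = 450 MPa): end bolts L_c = 39 − 18/2 = 30, R_n = min(1.2×30×10×450, 2.4×16×10×450) = 162 kN/bolt; interior L_c = 60 − 18 = 42, R_n = 172.8 kN/bolt. φR_n = 0.75 × (2×162 + 4×172.8) = 761.4 kN.
Block shear: shear path 2×[39+2×60] = 2×159 mm, A_gv = 3180, A_nv = 2×(159 − 2.5×20)×10 = 2180 mm²; tension across gage: (41 − 1×20)×10 = 210 mm². R_n = min(0.6×450×2180, 0.6×345×3180) + 1.0×450×210 = min(588.6, 658.26) + 94.5 = 683.1 kN. φR_n = 0.75 × 683.1 = 512.3 kN.
Tension rupture (net): A_n = (97 − 2×20)×10 = 570 mm² (U = 1.0, A_e = A_n). φR_n = 0.75 × 450 × 570 = 192.4 kN.
Tension yield (gross): A_g = 97×10 = 970 mm². φR_n = 0.90 × 345 × 970 = 301.2 kN.
Governing: min(848.7, 761.4, 512.3, 192.4, 301.2) = 192.4 kN → net-section rupture.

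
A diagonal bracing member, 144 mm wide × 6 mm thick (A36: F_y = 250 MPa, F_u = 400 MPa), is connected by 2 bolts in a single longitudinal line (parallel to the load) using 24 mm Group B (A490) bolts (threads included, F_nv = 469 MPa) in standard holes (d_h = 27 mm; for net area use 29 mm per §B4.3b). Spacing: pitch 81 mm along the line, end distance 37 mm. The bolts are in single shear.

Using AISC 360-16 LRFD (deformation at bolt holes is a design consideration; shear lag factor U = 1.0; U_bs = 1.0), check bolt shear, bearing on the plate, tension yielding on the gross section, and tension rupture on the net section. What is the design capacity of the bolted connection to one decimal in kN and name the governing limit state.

154.4 kN (bearing governs)

Bolt shear: A_b = π(24)²/4 = 452.39 mm². φR_n = 0.75 × 469 × 452.39 × 2 × 1 = 318.3 kN.
Bearing (6 mm plate, F_u = 400 MPa): end bolts L_c = 37 − 27/2 = 23.5, R_n = min(1.2×23.5×6×400, 2.4×24×6×400) = 67.68 kN/bolt; interior L_c = 81 − 27 = 54, R_n = 138.24 kN/bolt. φR_n = 0.75 × (1×67.68 + 1×138.24) = 154.4 kN.
Tension yield (gross): A_g = 144×6 = 864 mm². φR_n = 0.90 × 250 × 864 = 194.4 kN.
Tension rupture (net): A_n = (144 − 1×29)×6 = 690 mm² (U = 1.0, A_e = A_n). φR_n = 0.75 × 400 × 690 = 207.0 kN.
Governing: min(318.3, 154.4, 194.4, 207.0) = 154.4 kN → bearing.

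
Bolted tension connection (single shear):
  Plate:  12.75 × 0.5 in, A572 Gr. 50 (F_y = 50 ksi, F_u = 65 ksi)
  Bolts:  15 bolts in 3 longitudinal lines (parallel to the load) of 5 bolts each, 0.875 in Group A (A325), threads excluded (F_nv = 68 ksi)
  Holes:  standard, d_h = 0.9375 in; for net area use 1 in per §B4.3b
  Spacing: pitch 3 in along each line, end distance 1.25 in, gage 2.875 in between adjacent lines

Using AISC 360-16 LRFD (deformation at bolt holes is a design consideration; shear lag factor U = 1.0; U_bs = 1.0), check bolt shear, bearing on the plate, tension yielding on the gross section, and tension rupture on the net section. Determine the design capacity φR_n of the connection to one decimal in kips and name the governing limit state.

Bolt shear: A_b = π(0.875)²/4 = 0.60132 in². φR_n = 0.75 × 68 × 0.60132 × 15 × 1 = 460.0 kips.
Bearing (0.5 in plate, F_u = 65 ksi): end bolts L_c = 1.25 − 0.9375/2 = 0.78125, R_n = min(1.2×0.78125×0.5×65, 2.4×0.875×0.5×65) = 30.469 kips/bolt; interior L_c = 3 − 0.9375 = 2.0625, R_n = 68.25 kips/bolt. φR_n = 0.75 × (3×30.469 + 12×68.25) = 682.8 kips.
Tension yield (gross): A_g = 12.75×0.5 = 6.375 in². φR_n = 0.90 × 50 × 6.375 = 286.9 kips.
Tension rupture (net): A_n = (12.75 − 3×1)×0.5 = 4.875 in² (U = 1.0, A_e = A_n). φR_n = 0.75 × 65 × 4.875 = 237.7 kips.
Governing: min(460.0, 682.8, 286.9, 237.7) = 237.7 kips → net-section rupture.

237.7 kips (net-section rupture governs)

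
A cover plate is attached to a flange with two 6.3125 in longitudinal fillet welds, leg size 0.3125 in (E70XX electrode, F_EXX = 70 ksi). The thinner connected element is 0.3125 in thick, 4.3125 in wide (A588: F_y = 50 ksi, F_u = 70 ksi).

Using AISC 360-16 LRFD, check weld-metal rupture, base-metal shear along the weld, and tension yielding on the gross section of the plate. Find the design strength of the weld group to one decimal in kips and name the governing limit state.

Weld metal: throat = 0.707×0.3125 = 0.22094 in, L = 2×6.3125 = 12.625 in. φR_n = 0.75 × 0.6 × 70 × 0.22094 × 12.625 = 87.9 kips.
Base metal shear (0.3125 in plate): yield φR_n = 1.0×0.6×50×0.3125×12.625 = 118.4 kips; rupture φR_n = 0.75×0.6×70×0.3125×12.625 = 124.3 kips; take 118.4 kips (yield).
Tension yield (gross): A_g = 4.3125×0.3125 = 1.3477 in². φR_n = 0.90 × 50 × 1.3477 = 60.6 kips.
Governing: min(87.9, 118.4, 60.6) = 60.6 kips → gross-section yield.

60.6 kips (gross-section yield governs)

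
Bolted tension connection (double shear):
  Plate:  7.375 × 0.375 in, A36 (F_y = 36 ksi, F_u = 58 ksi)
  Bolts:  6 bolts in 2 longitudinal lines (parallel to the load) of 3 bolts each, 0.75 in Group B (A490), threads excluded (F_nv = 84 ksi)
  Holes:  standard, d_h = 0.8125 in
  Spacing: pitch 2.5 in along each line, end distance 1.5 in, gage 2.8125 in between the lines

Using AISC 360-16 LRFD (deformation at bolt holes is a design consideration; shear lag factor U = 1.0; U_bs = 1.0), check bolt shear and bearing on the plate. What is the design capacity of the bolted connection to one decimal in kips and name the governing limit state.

160.3 kips (bearing governs)

Bolt shear: A_b = π(0.75)²/4 = 0.44179 in². φR_n = 0.75 × 84 × 0.44179 × 6 × 2 = 334.0 kips.
Bearing (0.375 in plate, F_u = 58 ksi): end bolts L_c = 1.5 − 0.8125/2 = 1.09375, R_n = min(1.2×1.09375×0.375×58, 2.4×0.75×0.375×58) = 28.547 kips/bolt; interior L_c = 2.5 − 0.8125 = 1.6875, R_n = 39.15 kips/bolt. φR_n = 0.75 × (2×28.547 + 4×39.15) = 160.3 kips.
Governing: min(334.0, 160.3) = 160.3 kips → bearing.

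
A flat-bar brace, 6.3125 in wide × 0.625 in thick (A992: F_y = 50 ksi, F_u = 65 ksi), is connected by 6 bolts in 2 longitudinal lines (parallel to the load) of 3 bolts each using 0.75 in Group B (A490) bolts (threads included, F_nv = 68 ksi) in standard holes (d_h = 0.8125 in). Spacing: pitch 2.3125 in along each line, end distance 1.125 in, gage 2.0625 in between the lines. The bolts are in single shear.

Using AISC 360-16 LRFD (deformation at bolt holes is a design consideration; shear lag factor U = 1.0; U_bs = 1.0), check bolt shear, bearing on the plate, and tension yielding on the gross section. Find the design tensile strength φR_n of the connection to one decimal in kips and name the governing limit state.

135.2 kips (bolt shear governs)

Bolt shear: A_b = π(0.75)²/4 = 0.44179 in². φR_n = 0.75 × 68 × 0.44179 × 6 × 1 = 135.2 kips.
Bearing (0.625 in plate, F_u = 65 ksi): end bolts L_c = 1.125 − 0.8125/2 = 0.71875, R_n = min(1.2×0.71875×0.625×65, 2.4×0.75×0.625×65) = 35.039 kips/bolt; interior L_c = 2.3125 − 0.8125 = 1.5, R_n = 73.125 kips/bolt. φR_n = 0.75 × (2×35.039 + 4×73.125) = 271.9 kips.
Tension yield (gross): A_g = 6.3125×0.625 = 3.9453 in². φR_n = 0.90 × 50 × 3.9453 = 177.5 kips.
Governing: min(135.2, 271.9, 177.5) = 135.2 kips → bolt shear.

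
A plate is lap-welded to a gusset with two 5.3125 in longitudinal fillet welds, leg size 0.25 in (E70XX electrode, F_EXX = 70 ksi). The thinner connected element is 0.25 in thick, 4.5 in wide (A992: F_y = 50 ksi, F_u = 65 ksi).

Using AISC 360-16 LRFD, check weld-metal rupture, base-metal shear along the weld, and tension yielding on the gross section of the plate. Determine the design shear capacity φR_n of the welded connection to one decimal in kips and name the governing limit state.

Weld metal: throat = 0.707×0.25 = 0.17675 in, L = 2×5.3125 = 10.625 in. φR_n = 0.75 × 0.6 × 70 × 0.17675 × 10.625 = 59.2 kips.
Base metal shear (0.25 in plate): yield φR_n = 1.0×0.6×50×0.25×10.625 = 79.7 kips; rupture φR_n = 0.75×0.6×65×0.25×10.625 = 77.7 kips; take 77.7 kips (rupture).
Tension yield (gross): A_g = 4.5×0.25 = 1.125 in². φR_n = 0.90 × 50 × 1.125 = 50.6 kips.
Governing: min(59.2, 77.7, 50.6) = 50.6 kips → gross-section yield.

50.6 kips (gross-section yield governs)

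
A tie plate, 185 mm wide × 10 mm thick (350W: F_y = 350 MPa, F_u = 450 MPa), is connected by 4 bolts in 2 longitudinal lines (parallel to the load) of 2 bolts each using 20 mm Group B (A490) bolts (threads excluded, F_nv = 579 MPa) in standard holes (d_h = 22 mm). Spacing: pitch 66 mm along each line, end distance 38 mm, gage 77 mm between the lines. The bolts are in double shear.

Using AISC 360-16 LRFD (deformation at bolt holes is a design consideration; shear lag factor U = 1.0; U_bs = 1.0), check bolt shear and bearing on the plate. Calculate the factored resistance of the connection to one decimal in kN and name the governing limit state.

542.7 kN (bearing governs)

Bolt shear: A_b = π(20)²/4 = 314.16 mm². φR_n = 0.75 × 579 × 314.16 × 4 × 2 = 1091.4 kN.
Bearing (10 mm plate, F_u = 450 MPa): end bolts L_c = 38 − 22/2 = 27, R_n = min(1.2×27×10×450, 2.4×20×10×450) = 145.8 kN/bolt; interior L_c = 66 − 22 = 44, R_n = 216 kN/bolt. φR_n = 0.75 × (2×145.8 + 2×216) = 542.7 kN.
Governing: min(1091.4, 542.7) = 542.7 kN → bearing.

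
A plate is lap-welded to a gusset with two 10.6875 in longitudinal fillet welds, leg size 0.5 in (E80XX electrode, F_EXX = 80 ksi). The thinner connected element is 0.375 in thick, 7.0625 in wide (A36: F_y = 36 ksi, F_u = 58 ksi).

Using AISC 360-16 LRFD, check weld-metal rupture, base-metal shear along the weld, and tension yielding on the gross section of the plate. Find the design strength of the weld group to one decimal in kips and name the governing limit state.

Weld metal: throat = 0.707×0.5 = 0.3535 in, L = 2×10.6875 = 21.375 in. φR_n = 0.75 × 0.6 × 80 × 0.3535 × 21.375 = 272.0 kips.
Base metal shear (0.375 in plate): yield φR_n = 1.0×0.6×36×0.375×21.375 = 173.1 kips; rupture φR_n = 0.75×0.6×58×0.375×21.375 = 209.2 kips; take 173.1 kips (yield).
Tension yield (gross): A_g = 7.0625×0.375 = 2.6484 in². φR_n = 0.90 × 36 × 2.6484 = 85.8 kips.
Governing: min(272.0, 173.1, 85.8) = 85.8 kips → gross-section yield.

85.8 kips (gross-section yield governs)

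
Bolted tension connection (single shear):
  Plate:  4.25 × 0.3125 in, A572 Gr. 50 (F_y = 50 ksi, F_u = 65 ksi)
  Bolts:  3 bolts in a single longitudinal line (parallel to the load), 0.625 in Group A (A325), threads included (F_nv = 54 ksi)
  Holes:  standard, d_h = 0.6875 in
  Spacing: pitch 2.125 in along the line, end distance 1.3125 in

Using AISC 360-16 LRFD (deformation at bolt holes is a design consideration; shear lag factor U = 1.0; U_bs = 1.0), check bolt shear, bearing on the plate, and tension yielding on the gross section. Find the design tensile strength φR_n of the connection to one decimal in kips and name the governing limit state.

Bolt shear: A_b = π(0.625)²/4 = 0.3068 in². φR_n = 0.75 × 54 × 0.3068 × 3 × 1 = 37.3 kips.
Bearing (0.3125 in plate, F_u = 65 ksi): end bolts L_c = 1.3125 − 0.6875/2 = 0.96875, R_n = min(1.2×0.96875×0.3125×65, 2.4×0.625×0.3125×65) = 23.613 kips/bolt; interior L_c = 2.125 − 0.6875 = 1.4375, R_n = 30.469 kips/bolt. φR_n = 0.75 × (1×23.613 + 2×30.469) = 63.4 kips.
Tension yield (gross): A_g = 4.25×0.3125 = 1.3281 in². φR_n = 0.90 × 50 × 1.3281 = 59.8 kips.
Governing: min(37.3, 63.4, 59.8) = 37.3 kips → bolt shear.

37.3 kips (bolt shear governs)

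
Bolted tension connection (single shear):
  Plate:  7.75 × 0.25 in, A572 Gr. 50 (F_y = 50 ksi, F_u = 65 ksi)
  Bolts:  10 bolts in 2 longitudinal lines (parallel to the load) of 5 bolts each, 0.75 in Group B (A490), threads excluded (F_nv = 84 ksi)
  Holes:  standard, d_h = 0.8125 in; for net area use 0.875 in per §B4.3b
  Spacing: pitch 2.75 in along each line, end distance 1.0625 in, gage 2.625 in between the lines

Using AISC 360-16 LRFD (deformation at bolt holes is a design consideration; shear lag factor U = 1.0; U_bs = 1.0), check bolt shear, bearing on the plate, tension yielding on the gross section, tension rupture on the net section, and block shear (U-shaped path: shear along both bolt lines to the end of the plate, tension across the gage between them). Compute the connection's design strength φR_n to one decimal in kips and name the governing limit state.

73.1 kips (net-section rupture governs)

Bolt shear: A_b = π(0.75)²/4 = 0.44179 in². φR_n = 0.75 × 84 × 0.44179 × 10 × 1 = 278.3 kips.
Bearing (0.25 in plate, F_u = 65 ksi): end bolts L_c = 1.0625 − 0.8125/2 = 0.65625, R_n = min(1.2×0.65625×0.25×65, 2.4×0.75×0.25×65) = 12.797 kips/bolt; interior L_c = 2.75 − 0.8125 = 1.9375, R_n = 29.25 kips/bolt. φR_n = 0.75 × (2×12.797 + 8×29.25) = 194.7 kips.
Tension yield (gross): A_g = 7.75×0.25 = 1.9375 in². φR_n = 0.90 × 50 × 1.9375 = 87.2 kips.
Tension rupture (net): A_n = (7.75 − 2×0.875)×0.25 = 1.5 in² (U = 1.0, A_e = A_n). φR_n = 0.75 × 65 × 1.5 = 73.1 kips.
Block shear: shear path 2×[1.0625+4×2.75] = 2×12.0625 in, A_gv = 6.0313, A_nv = 2×(12.0625 − 4.5×0.875)×0.25 = 4.0625 in²; tension across gage: (2.625 − 1×0.875)×0.25 = 0.4375 in². R_n = min(0.6×65×4.0625, 0.6×50×6.0313) + 1.0×65×0.4375 = min(158.44, 180.94) + 28.438 = 186.88 kips. φR_n = 0.75 × 186.88 = 140.2 kips.
Governing: min(278.3, 194.7, 87.2, 73.1, 140.2) = 73.1 kips → net-section rupture.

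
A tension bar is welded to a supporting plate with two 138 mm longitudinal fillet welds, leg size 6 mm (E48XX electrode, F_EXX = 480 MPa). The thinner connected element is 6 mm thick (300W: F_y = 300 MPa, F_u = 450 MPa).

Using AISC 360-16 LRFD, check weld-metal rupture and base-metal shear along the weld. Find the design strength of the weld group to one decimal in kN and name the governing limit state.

252.9 kN (weld metal governs)

Weld metal: throat = 0.707×6 = 4.242 mm, L = 2×138 = 276 mm. φR_n = 0.75 × 0.6 × 480 × 4.242 × 276 = 252.9 kN.
Base metal shear (6 mm plate): yield φR_n = 1.0×0.6×300×6×276 = 298.1 kN; rupture φR_n = 0.75×0.6×450×6×276 = 335.3 kN; take 298.1 kN (yield).
Governing: min(252.9, 298.1) = 252.9 kN → weld metal.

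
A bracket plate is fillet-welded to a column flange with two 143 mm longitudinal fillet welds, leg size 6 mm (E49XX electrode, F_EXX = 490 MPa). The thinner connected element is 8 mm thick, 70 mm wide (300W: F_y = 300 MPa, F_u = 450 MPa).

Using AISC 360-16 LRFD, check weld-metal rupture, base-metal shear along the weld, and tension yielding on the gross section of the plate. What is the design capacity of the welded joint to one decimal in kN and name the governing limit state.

151.2 kN (gross-section yield governs)

Weld metal: throat = 0.707×6 = 4.242 mm, L = 2×143 = 286 mm. φR_n = 0.75 × 0.6 × 490 × 4.242 × 286 = 267.5 kN.
Base metal shear (8 mm plate): yield φR_n = 1.0×0.6×300×8×286 = 411.8 kN; rupture φR_n = 0.75×0.6×450×8×286 = 463.3 kN; take 411.8 kN (yield).
Tension yield (gross): A_g = 70×8 = 560 mm². φR_n = 0.90 × 300 × 560 = 151.2 kN.
Governing: min(267.5, 411.8, 151.2) = 151.2 kN → gross-section yield.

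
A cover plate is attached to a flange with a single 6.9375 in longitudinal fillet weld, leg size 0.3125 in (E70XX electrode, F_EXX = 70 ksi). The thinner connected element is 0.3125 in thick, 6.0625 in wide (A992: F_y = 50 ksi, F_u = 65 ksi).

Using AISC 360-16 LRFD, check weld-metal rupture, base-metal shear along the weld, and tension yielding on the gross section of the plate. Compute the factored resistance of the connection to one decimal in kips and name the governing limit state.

48.3 kips (weld metal governs)

Weld metal: throat = 0.707×0.3125 = 0.22094 in, L = 6.9375 in. φR_n = 0.75 × 0.6 × 70 × 0.22094 × 6.9375 = 48.3 kips.
Base metal shear (0.3125 in plate): yield φR_n = 1.0×0.6×50×0.3125×6.9375 = 65.0 kips; rupture φR_n = 0.75×0.6×65×0.3125×6.9375 = 63.4 kips; take 63.4 kips (rupture).
Tension yield (gross): A_g = 6.0625×0.3125 = 1.8945 in². φR_n = 0.90 × 50 × 1.8945 = 85.3 kips.
Governing: min(48.3, 63.4, 85.3) = 48.3 kips → weld metal.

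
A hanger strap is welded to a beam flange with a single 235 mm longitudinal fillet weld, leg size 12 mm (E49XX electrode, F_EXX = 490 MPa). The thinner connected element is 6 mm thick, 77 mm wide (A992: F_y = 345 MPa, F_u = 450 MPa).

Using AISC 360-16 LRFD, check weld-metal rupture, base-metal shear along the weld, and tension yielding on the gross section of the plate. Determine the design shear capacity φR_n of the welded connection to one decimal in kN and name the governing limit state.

143.5 kN (gross-section yield governs)

Weld metal: throat = 0.707×12 = 8.484 mm, L = 235 mm. φR_n = 0.75 × 0.6 × 490 × 8.484 × 235 = 439.6 kN.
Base metal shear (6 mm plate): yield φR_n = 1.0×0.6×345×6×235 = 291.9 kN; rupture φR_n = 0.75×0.6×450×6×235 = 285.5 kN; take 285.5 kN (rupture).
Tension yield (gross): A_g = 77×6 = 462 mm². φR_n = 0.90 × 345 × 462 = 143.5 kN.
Governing: min(439.6, 285.5, 143.5) = 143.5 kN → gross-section yield.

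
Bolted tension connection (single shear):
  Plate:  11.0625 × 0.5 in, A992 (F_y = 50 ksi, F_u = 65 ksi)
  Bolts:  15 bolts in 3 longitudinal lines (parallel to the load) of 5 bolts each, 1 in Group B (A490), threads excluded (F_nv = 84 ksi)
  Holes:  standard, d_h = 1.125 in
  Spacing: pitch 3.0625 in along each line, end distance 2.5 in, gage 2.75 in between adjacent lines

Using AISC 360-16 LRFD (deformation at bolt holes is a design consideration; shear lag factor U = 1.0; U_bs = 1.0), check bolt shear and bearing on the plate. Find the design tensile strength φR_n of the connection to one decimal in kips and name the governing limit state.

742.2 kips (bolt shear governs)

Bolt shear: A_b = π(1)²/4 = 0.7854 in². φR_n = 0.75 × 84 × 0.7854 × 15 × 1 = 742.2 kips.
Bearing (0.5 in plate, F_u = 65 ksi): end bolts L_c = 2.5 − 1.125/2 = 1.9375, R_n = min(1.2×1.9375×0.5×65, 2.4×1×0.5×65) = 75.563 kips/bolt; interior L_c = 3.0625 − 1.125 = 1.9375, R_n = 75.563 kips/bolt. φR_n = 0.75 × (3×75.563 + 12×75.563) = 850.1 kips.
Governing: min(742.2, 850.1) = 742.2 kips → bolt shear.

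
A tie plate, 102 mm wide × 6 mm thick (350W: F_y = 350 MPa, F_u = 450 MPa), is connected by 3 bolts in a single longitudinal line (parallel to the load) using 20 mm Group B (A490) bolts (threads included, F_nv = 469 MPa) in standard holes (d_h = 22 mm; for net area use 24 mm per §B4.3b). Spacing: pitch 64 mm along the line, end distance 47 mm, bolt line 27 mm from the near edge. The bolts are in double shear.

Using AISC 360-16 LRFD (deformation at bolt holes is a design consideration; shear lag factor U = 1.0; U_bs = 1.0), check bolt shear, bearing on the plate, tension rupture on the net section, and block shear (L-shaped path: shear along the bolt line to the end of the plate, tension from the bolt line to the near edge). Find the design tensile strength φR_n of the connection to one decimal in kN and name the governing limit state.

Bolt shear: A_b = π(20)²/4 = 314.16 mm². φR_n = 0.75 × 469 × 314.16 × 3 × 2 = 663.0 kN.
Bearing (6 mm plate, F_u = 450 MPa): end bolts L_c = 47 − 22/2 = 36, R_n = min(1.2×36×6×450, 2.4×20×6×450) = 116.64 kN/bolt; interior L_c = 64 − 22 = 42, R_n = 129.6 kN/bolt. φR_n = 0.75 × (1×116.64 + 2×129.6) = 281.9 kN.
Tension rupture (net): A_n = (102 − 1×24)×6 = 468 mm² (U = 1.0, A_e = A_n). φR_n = 0.75 × 450 × 468 = 158.0 kN.
Block shear: shear path 1×[47+2×64] = 1×175 mm, A_gv = 1050, A_nv = 1×(175 − 2.5×24)×6 = 690 mm²; tension to near edge: (27 − 0.5×24)×6 = 90 mm². R_n = min(0.6×450×690, 0.6×350×1050) + 1.0×450×90 = min(186.3, 220.5) + 40.5 = 226.8 kN. φR_n = 0.75 × 226.8 = 170.1 kN.
Governing: min(663.0, 281.9, 158.0, 170.1) = 158.0 kN → net-section rupture.

158.0 kN (net-section rupture governs)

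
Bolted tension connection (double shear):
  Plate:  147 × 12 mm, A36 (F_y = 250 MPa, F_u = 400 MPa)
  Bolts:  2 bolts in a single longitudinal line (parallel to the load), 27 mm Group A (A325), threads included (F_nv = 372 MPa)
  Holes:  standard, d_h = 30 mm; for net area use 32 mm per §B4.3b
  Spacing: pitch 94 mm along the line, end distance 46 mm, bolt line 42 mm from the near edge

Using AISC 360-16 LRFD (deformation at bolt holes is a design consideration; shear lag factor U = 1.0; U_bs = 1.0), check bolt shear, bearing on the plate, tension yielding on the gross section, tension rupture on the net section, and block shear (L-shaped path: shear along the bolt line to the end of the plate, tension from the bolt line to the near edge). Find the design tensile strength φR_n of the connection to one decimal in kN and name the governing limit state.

Bolt shear: A_b = π(27)²/4 = 572.56 mm². φR_n = 0.75 × 372 × 572.56 × 2 × 2 = 639.0 kN.
Bearing (12 mm plate, F_u = 400 MPa): end bolts L_c = 46 − 30/2 = 31, R_n = min(1.2×31×12×400, 2.4×27×12×400) = 178.56 kN/bolt; interior L_c = 94 − 30 = 64, R_n = 311.04 kN/bolt. φR_n = 0.75 × (1×178.56 + 1×311.04) = 367.2 kN.
Tension yield (gross): A_g = 147×12 = 1764 mm². φR_n = 0.90 × 250 × 1764 = 396.9 kN.
Tension rupture (net): A_n = (147 − 1×32)×12 = 1380 mm² (U = 1.0, A_e = A_n). φR_n = 0.75 × 400 × 1380 = 414.0 kN.
Block shear: shear path 1×[46+1×94] = 1×140 mm, A_gv = 1680, A_nv = 1×(140 − 1.5×32)×12 = 1104 mm²; tension to near edge: (42 − 0.5×32)×12 = 312 mm². R_n = min(0.6×400×1104, 0.6×250×1680) + 1.0×400×312 = min(264.96, 252) + 124.8 = 376.8 kN. φR_n = 0.75 × 376.8 = 282.6 kN.
Governing: min(639.0, 367.2, 396.9, 414.0, 282.6) = 282.6 kN → block shear.

282.6 kN (block shear governs)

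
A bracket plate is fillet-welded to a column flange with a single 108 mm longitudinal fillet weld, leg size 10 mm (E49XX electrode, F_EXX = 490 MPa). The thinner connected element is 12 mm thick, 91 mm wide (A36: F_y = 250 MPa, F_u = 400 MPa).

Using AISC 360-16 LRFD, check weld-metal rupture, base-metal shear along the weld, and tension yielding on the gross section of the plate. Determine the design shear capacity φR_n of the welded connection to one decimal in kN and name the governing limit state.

168.4 kN (weld metal governs)

Weld metal: throat = 0.707×10 = 7.07 mm, L = 108 mm. φR_n = 0.75 × 0.6 × 490 × 7.07 × 108 = 168.4 kN.
Base metal shear (12 mm plate): yield φR_n = 1.0×0.6×250×12×108 = 194.4 kN; rupture φR_n = 0.75×0.6×400×12×108 = 233.3 kN; take 194.4 kN (yield).
Tension yield (gross): A_g = 91×12 = 1092 mm². φR_n = 0.90 × 250 × 1092 = 245.7 kN.
Governing: min(168.4, 194.4, 245.7) = 168.4 kN → weld metal.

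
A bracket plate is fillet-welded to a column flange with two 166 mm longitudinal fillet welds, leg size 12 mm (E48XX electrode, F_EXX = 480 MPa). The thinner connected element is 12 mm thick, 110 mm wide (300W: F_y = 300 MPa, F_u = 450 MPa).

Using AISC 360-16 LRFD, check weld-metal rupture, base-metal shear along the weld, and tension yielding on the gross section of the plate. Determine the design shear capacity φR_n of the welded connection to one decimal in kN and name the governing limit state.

356.4 kN (gross-section yield governs)

Weld metal: throat = 0.707×12 = 8.484 mm, L = 2×166 = 332 mm. φR_n = 0.75 × 0.6 × 480 × 8.484 × 332 = 608.4 kN.
Base metal shear (12 mm plate): yield φR_n = 1.0×0.6×300×12×332 = 717.1 kN; rupture φR_n = 0.75×0.6×450×12×332 = 806.8 kN; take 717.1 kN (yield).
Tension yield (gross): A_g = 110×12 = 1320 mm². φR_n = 0.90 × 300 × 1320 = 356.4 kN.
Governing: min(608.4, 717.1, 356.4) = 356.4 kN → gross-section yield.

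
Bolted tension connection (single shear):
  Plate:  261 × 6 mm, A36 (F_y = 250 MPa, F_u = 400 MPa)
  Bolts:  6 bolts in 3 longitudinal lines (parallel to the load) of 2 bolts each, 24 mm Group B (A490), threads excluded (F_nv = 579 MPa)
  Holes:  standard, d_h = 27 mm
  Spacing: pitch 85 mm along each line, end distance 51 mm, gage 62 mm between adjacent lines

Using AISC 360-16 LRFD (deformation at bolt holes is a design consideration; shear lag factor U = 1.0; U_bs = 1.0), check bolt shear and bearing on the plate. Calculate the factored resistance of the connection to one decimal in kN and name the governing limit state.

Bolt shear: A_b = π(24)²/4 = 452.39 mm². φR_n = 0.75 × 579 × 452.39 × 6 × 1 = 1178.7 kN.
Bearing (6 mm plate, F_u = 400 MPa): end bolts L_c = 51 − 27/2 = 37.5, R_n = min(1.2×37.5×6×400, 2.4×24×6×400) = 108 kN/bolt; interior L_c = 85 − 27 = 58, R_n = 138.24 kN/bolt. φR_n = 0.75 × (3×108 + 3×138.24) = 554.0 kN.
Governing: min(1178.7, 554.0) = 554.0 kN → bearing.

554.0 kN (bearing governs)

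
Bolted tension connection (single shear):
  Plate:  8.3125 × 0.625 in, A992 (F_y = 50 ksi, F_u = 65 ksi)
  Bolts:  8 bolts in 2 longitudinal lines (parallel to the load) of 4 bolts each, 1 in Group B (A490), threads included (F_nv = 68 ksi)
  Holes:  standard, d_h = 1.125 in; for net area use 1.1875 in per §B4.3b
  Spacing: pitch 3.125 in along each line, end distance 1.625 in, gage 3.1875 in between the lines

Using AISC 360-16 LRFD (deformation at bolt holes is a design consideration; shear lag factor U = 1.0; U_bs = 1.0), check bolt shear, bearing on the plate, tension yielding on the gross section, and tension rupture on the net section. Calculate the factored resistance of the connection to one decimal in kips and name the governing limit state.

Bolt shear: A_b = π(1)²/4 = 0.7854 in². φR_n = 0.75 × 68 × 0.7854 × 8 × 1 = 320.4 kips.
Bearing (0.625 in plate, F_u = 65 ksi): end bolts L_c = 1.625 − 1.125/2 = 1.0625, R_n = min(1.2×1.0625×0.625×65, 2.4×1×0.625×65) = 51.797 kips/bolt; interior L_c = 3.125 − 1.125 = 2, R_n = 97.5 kips/bolt. φR_n = 0.75 × (2×51.797 + 6×97.5) = 516.4 kips.
Tension yield (gross): A_g = 8.3125×0.625 = 5.1953 in². φR_n = 0.90 × 50 × 5.1953 = 233.8 kips.
Tension rupture (net): A_n = (8.3125 − 2×1.1875)×0.625 = 3.7109 in² (U = 1.0, A_e = A_n). φR_n = 0.75 × 65 × 3.7109 = 180.9 kips.
Governing: min(320.4, 516.4, 233.8, 180.9) = 180.9 kips → net-section rupture.

180.9 kips (net-section rupture governs)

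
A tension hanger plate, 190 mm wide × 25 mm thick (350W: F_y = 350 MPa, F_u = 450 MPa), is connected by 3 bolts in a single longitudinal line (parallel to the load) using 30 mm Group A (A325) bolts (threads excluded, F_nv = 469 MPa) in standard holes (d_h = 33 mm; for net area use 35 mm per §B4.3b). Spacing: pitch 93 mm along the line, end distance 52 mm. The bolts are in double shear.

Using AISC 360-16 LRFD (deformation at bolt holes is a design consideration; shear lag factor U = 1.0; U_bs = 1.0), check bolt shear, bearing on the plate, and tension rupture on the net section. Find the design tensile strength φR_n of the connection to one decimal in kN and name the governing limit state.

Bolt shear: A_b = π(30)²/4 = 706.86 mm². φR_n = 0.75 × 469 × 706.86 × 3 × 2 = 1491.8 kN.
Bearing (25 mm plate, F_u = 450 MPa): end bolts L_c = 52 − 33/2 = 35.5, R_n = min(1.2×35.5×25×450, 2.4×30×25×450) = 479.25 kN/bolt; interior L_c = 93 − 33 = 60, R_n = 810 kN/bolt. φR_n = 0.75 × (1×479.25 + 2×810) = 1574.4 kN.
Tension rupture (net): A_n = (190 − 1×35)×25 = 3875 mm² (U = 1.0, A_e = A_n). φR_n = 0.75 × 450 × 3875 = 1307.8 kN.
Governing: min(1491.8, 1574.4, 1307.8) = 1307.8 kN → net-section rupture.

1307.8 kN (net-section rupture governs)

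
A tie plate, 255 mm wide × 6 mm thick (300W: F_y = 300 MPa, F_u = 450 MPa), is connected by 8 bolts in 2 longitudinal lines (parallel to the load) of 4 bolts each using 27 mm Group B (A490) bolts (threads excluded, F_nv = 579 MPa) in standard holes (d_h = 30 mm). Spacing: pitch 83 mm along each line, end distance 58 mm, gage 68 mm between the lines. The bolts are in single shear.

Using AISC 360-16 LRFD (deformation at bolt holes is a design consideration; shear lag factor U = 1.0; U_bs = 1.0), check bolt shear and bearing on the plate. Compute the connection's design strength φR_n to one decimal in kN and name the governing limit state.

981.7 kN (bearing governs)

Bolt shear: A_b = π(27)²/4 = 572.56 mm². φR_n = 0.75 × 579 × 572.56 × 8 × 1 = 1989.1 kN.
Bearing (6 mm plate, F_u = 450 MPa): end bolts L_c = 58 − 30/2 = 43, R_n = min(1.2×43×6×450, 2.4×27×6×450) = 139.32 kN/bolt; interior L_c = 83 − 30 = 53, R_n = 171.72 kN/bolt. φR_n = 0.75 × (2×139.32 + 6×171.72) = 981.7 kN.
Governing: min(1989.1, 981.7) = 981.7 kN → bearing.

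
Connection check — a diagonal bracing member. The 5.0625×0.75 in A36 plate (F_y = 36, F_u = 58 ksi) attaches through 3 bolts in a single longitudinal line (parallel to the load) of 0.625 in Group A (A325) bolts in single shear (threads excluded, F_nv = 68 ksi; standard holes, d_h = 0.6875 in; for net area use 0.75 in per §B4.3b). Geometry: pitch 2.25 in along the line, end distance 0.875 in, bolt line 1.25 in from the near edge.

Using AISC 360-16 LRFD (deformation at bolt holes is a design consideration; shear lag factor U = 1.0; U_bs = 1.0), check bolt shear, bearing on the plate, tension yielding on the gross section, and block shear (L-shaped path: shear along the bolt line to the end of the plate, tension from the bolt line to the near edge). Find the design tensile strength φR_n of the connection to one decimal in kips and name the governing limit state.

Bolt shear: A_b = π(0.625)²/4 = 0.3068 in². φR_n = 0.75 × 68 × 0.3068 × 3 × 1 = 46.9 kips.
Bearing (0.75 in plate, F_u = 58 ksi): end bolts L_c = 0.875 − 0.6875/2 = 0.53125, R_n = min(1.2×0.53125×0.75×58, 2.4×0.625×0.75×58) = 27.731 kips/bolt; interior L_c = 2.25 − 0.6875 = 1.5625, R_n = 65.25 kips/bolt. φR_n = 0.75 × (1×27.731 + 2×65.25) = 118.7 kips.
Tension yield (gross): A_g = 5.0625×0.75 = 3.7969 in². φR_n = 0.90 × 36 × 3.7969 = 123.0 kips.
Block shear: shear path 1×[0.875+2×2.25] = 1×5.375 in, A_gv = 4.0313, A_nv = 1×(5.375 − 2.5×0.75)×0.75 = 2.625 in²; tension to near edge: (1.25 − 0.5×0.75)×0.75 = 0.65625 in². R_n = min(0.6×58×2.625, 0.6×36×4.0313) + 1.0×58×0.65625 = min(91.35, 87.076) + 38.063 = 125.14 kips. φR_n = 0.75 × 125.14 = 93.9 kips.
Governing: min(46.9, 118.7, 123.0, 93.9) = 46.9 kips → bolt shear.

46.9 kips (bolt shear governs)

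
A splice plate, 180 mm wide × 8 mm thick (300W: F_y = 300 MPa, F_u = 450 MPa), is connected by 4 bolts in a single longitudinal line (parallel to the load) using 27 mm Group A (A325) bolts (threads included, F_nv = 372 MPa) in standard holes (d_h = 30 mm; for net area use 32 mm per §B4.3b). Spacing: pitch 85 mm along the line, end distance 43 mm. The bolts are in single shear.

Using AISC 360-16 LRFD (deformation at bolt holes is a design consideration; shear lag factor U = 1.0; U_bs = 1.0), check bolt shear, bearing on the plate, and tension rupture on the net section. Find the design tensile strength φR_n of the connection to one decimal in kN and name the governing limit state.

399.6 kN (net-section rupture governs)

Bolt shear: A_b = π(27)²/4 = 572.56 mm². φR_n = 0.75 × 372 × 572.56 × 4 × 1 = 639.0 kN.
Bearing (8 mm plate, F_u = 450 MPa): end bolts L_c = 43 − 30/2 = 28, R_n = min(1.2×28×8×450, 2.4×27×8×450) = 120.96 kN/bolt; interior L_c = 85 − 30 = 55, R_n = 233.28 kN/bolt. φR_n = 0.75 × (1×120.96 + 3×233.28) = 615.6 kN.
Tension rupture (net): A_n = (180 − 1×32)×8 = 1184 mm² (U = 1.0, A_e = A_n). φR_n = 0.75 × 450 × 1184 = 399.6 kN.
Governing: min(639.0, 615.6, 399.6) = 399.6 kN → net-section rupture.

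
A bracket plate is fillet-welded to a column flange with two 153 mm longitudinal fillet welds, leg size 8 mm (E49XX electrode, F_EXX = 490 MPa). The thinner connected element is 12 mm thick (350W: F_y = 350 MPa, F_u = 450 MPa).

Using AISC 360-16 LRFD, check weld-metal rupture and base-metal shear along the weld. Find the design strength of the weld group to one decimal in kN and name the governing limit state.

381.6 kN (weld metal governs)

Weld metal: throat = 0.707×8 = 5.656 mm, L = 2×153 = 306 mm. φR_n = 0.75 × 0.6 × 490 × 5.656 × 306 = 381.6 kN.
Base metal shear (12 mm plate): yield φR_n = 1.0×0.6×350×12×306 = 771.1 kN; rupture φR_n = 0.75×0.6×450×12×306 = 743.6 kN; take 743.6 kN (rupture).
Governing: min(381.6, 743.6) = 381.6 kN → weld metal.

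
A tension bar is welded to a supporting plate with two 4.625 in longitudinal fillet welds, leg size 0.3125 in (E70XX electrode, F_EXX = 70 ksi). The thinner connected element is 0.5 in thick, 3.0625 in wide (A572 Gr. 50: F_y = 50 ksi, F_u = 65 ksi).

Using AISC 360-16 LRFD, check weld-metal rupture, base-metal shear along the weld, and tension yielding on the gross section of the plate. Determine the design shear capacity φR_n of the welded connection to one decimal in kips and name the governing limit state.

64.4 kips (weld metal governs)

Weld metal: throat = 0.707×0.3125 = 0.22094 in, L = 2×4.625 = 9.25 in. φR_n = 0.75 × 0.6 × 70 × 0.22094 × 9.25 = 64.4 kips.
Base metal shear (0.5 in plate): yield φR_n = 1.0×0.6×50×0.5×9.25 = 138.8 kips; rupture φR_n = 0.75×0.6×65×0.5×9.25 = 135.3 kips; take 135.3 kips (rupture).
Tension yield (gross): A_g = 3.0625×0.5 = 1.5313 in². φR_n = 0.90 × 50 × 1.5313 = 68.9 kips.
Governing: min(64.4, 135.3, 68.9) = 64.4 kips → weld metal.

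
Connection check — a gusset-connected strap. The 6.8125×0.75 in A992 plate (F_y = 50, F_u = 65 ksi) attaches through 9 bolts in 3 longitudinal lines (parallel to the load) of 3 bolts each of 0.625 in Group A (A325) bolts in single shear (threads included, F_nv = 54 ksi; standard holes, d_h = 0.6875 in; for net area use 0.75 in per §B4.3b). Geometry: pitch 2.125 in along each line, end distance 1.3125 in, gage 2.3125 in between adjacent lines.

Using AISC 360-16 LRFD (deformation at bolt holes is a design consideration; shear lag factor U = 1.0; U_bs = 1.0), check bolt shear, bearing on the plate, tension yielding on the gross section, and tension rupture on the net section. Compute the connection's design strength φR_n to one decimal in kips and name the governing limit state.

111.8 kips (bolt shear governs)

Bolt shear: A_b = π(0.625)²/4 = 0.3068 in². φR_n = 0.75 × 54 × 0.3068 × 9 × 1 = 111.8 kips.
Bearing (0.75 in plate, F_u = 65 ksi): end bolts L_c = 1.3125 − 0.6875/2 = 0.96875, R_n = min(1.2×0.96875×0.75×65, 2.4×0.625×0.75×65) = 56.672 kips/bolt; interior L_c = 2.125 − 0.6875 = 1.4375, R_n = 73.125 kips/bolt. φR_n = 0.75 × (3×56.672 + 6×73.125) = 456.6 kips.
Tension yield (gross): A_g = 6.8125×0.75 = 5.1094 in². φR_n = 0.90 × 50 × 5.1094 = 229.9 kips.
Tension rupture (net): A_n = (6.8125 − 3×0.75)×0.75 = 3.4219 in² (U = 1.0, A_e = A_n). φR_n = 0.75 × 65 × 3.4219 = 166.8 kips.
Governing: min(111.8, 456.6, 229.9, 166.8) = 111.8 kips → bolt shear.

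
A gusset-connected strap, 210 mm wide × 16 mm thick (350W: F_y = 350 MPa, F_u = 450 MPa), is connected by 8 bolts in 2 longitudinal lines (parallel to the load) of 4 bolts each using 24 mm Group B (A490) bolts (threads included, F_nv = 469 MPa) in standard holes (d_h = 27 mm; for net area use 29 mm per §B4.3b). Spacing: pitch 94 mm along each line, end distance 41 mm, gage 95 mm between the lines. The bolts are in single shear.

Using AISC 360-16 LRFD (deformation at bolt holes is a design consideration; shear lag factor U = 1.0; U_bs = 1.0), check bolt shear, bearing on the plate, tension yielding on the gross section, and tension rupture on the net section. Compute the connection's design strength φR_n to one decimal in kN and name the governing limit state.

820.8 kN (net-section rupture governs)

Bolt shear: A_b = π(24)²/4 = 452.39 mm². φR_n = 0.75 × 469 × 452.39 × 8 × 1 = 1273.0 kN.
Bearing (16 mm plate, F_u = 450 MPa): end bolts L_c = 41 − 27/2 = 27.5, R_n = min(1.2×27.5×16×450, 2.4×24×16×450) = 237.6 kN/bolt; interior L_c = 94 − 27 = 67, R_n = 414.72 kN/bolt. φR_n = 0.75 × (2×237.6 + 6×414.72) = 2222.6 kN.
Tension yield (gross): A_g = 210×16 = 3360 mm². φR_n = 0.90 × 350 × 3360 = 1058.4 kN.
Tension rupture (net): A_n = (210 − 2×29)×16 = 2432 mm² (U = 1.0, A_e = A_n). φR_n = 0.75 × 450 × 2432 = 820.8 kN.
Governing: min(1273.0, 2222.6, 1058.4, 820.8) = 820.8 kN → net-section rupture.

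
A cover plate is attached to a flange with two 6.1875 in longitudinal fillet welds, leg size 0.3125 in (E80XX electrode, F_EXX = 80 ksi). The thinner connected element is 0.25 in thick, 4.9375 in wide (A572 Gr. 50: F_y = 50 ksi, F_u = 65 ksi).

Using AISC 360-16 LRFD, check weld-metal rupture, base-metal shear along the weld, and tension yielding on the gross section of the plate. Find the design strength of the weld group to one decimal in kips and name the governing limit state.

55.5 kips (gross-section yield governs)

Weld metal: throat = 0.707×0.3125 = 0.22094 in, L = 2×6.1875 = 12.375 in. φR_n = 0.75 × 0.6 × 80 × 0.22094 × 12.375 = 98.4 kips.
Base metal shear (0.25 in plate): yield φR_n = 1.0×0.6×50×0.25×12.375 = 92.8 kips; rupture φR_n = 0.75×0.6×65×0.25×12.375 = 90.5 kips; take 90.5 kips (rupture).
Tension yield (gross): A_g = 4.9375×0.25 = 1.2344 in². φR_n = 0.90 × 50 × 1.2344 = 55.5 kips.
Governing: min(98.4, 90.5, 55.5) = 55.5 kips → gross-section yield.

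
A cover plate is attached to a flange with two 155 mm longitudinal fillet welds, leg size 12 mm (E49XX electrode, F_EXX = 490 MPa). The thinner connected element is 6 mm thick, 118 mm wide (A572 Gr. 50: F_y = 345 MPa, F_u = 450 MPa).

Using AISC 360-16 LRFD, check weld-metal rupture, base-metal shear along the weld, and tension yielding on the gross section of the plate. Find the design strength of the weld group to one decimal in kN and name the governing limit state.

219.8 kN (gross-section yield governs)

Weld metal: throat = 0.707×12 = 8.484 mm, L = 2×155 = 310 mm. φR_n = 0.75 × 0.6 × 490 × 8.484 × 310 = 579.9 kN.
Base metal shear (6 mm plate): yield φR_n = 1.0×0.6×345×6×310 = 385.0 kN; rupture φR_n = 0.75×0.6×450×6×310 = 376.7 kN; take 376.7 kN (rupture).
Tension yield (gross): A_g = 118×6 = 708 mm². φR_n = 0.90 × 345 × 708 = 219.8 kN.
Governing: min(579.9, 376.7, 219.8) = 219.8 kN → gross-section yield.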